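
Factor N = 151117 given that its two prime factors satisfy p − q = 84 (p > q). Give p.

433

Since p = q + 84, we have 151117 = q(q + 84), so q² + 84q − 151117 = 0.
Discriminant: 84² + 4·151117 = 7056 + 604468 = 611524; √611524 = 782.
q = (−84 + 782)/2 = 349, and p = q + 84 = 433.
Check: 349 · 433 = 151117.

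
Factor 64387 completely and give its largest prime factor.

67

64387 = 31 · 2077
2077 = 31 · 67
67 is prime.
So 64387 = 31^2 · 67; the largest prime factor is 67.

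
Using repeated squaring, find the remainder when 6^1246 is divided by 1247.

6^1 ≡ 6 (mod 1247)
6^2 ≡ 6^2 = 36 ≡ 36 (mod 1247)
6^4 ≡ 36^2 = 1296 ≡ 49 (mod 1247)
6^8 ≡ 49^2 = 2401 ≡ 1154 (mod 1247)
6^16 ≡ 1154^2 = 1331716 ≡ 1167 (mod 1247)
6^32 ≡ 1167^2 = 1361889 ≡ 165 (mod 1247)
6^64 ≡ 165^2 = 27225 ≡ 1038 (mod 1247)
6^128 ≡ 1038^2 = 1077444 ≡ 36 (mod 1247)
6^256 ≡ 36^2 = 1296 ≡ 49 (mod 1247)
6^512 ≡ 49^2 = 2401 ≡ 1154 (mod 1247)
6^1024 ≡ 1154^2 = 1331716 ≡ 1167 (mod 1247)
1246 = 1024 + 128 + 64 + 16 + 8 + 4 + 2 in binary powers of 2.
So 6^1246 ≡ 1167 · 36 · 1038 · 1167 · 1154 · 49 · 36 ≡ 436 (mod 1247).
Since 436 ≠ 1, base 6 is a Fermat witness: 1247 is composite.

436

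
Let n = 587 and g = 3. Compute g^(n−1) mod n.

1

3^1 ≡ 3 (mod 587)
3^2 ≡ 3^2 = 9 ≡ 9 (mod 587)
3^4 ≡ 9^2 = 81 ≡ 81 (mod 587)
3^8 ≡ 81^2 = 6561 ≡ 104 (mod 587)
3^16 ≡ 104^2 = 10816 ≡ 250 (mod 587)
3^32 ≡ 250^2 = 62500 ≡ 278 (mod 587)
3^64 ≡ 278^2 = 77284 ≡ 387 (mod 587)
3^128 ≡ 387^2 = 149769 ≡ 84 (mod 587)
3^256 ≡ 84^2 = 7056 ≡ 12 (mod 587)
3^512 ≡ 12^2 = 144 ≡ 144 (mod 587)
586 = 512 + 64 + 8 + 2 in binary powers of 2.
So 3^586 ≡ 144 · 387 · 104 · 9 ≡ 1 (mod 587).
Since the result is 1, base 3 gives no evidence that 587 is composite.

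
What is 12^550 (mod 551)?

463

12^1 ≡ 12 (mod 551)
12^2 ≡ 12^2 = 144 ≡ 144 (mod 551)
12^4 ≡ 144^2 = 20736 ≡ 349 (mod 551)
12^8 ≡ 349^2 = 121801 ≡ 30 (mod 551)
12^16 ≡ 30^2 = 900 ≡ 349 (mod 551)
12^32 ≡ 349^2 = 121801 ≡ 30 (mod 551)
12^64 ≡ 30^2 = 900 ≡ 349 (mod 551)
12^128 ≡ 349^2 = 121801 ≡ 30 (mod 551)
12^256 ≡ 30^2 = 900 ≡ 349 (mod 551)
12^512 ≡ 349^2 = 121801 ≡ 30 (mod 551)
550 = 512 + 32 + 4 + 2 in binary powers of 2.
So 12^550 ≡ 30 · 30 · 349 · 144 ≡ 463 (mod 551).
Since 463 ≠ 1, base 12 is a Fermat witness: 551 is composite.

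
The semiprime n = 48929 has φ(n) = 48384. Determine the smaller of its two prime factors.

113

φ(n) = (p−1)(q−1) = n − (p+q) + 1, so p + q = 48929 − 48384 + 1 = 546.
p and q are the roots of t² − 546t + 48929 = 0.
Discriminant: 546² − 4·48929 = 298116 − 195716 = 102400; √102400 = 320.
q = (546 − 320)/2 = 113, p = (546 + 320)/2 = 433.
Check: 113 · 433 = 48929.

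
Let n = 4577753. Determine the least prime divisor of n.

4577753 is odd.
Digit sum 38, not divisible by 3.
Ends in 3: not divisible by 5.
7: 4577753 = 7·653964 + 5
11: 4577753 = 11·416159 + 4
13: 4577753 = 13·352134 + 11
17: 4577753 = 17·269279 + 10
19: 4577753 = 19·240934 + 7
23: 4577753 = 23·199032 + 17
29: 4577753 = 29·157853 + 16
31: 4577753 = 31·147669 + 14
37: 4577753 = 37·123723 + 2
41: 4577753 = 41·111652 + 21
43: 4577753 = 43·106459 + 16
47: 4577753 = 47·97399

47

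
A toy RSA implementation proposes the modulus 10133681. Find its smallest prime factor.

43

10133681 is odd.
Digit sum 23, not divisible by 3.
Ends in 1: not divisible by 5.
7: 10133681 = 7·1447668 + 5
11: 10133681 = 11·921243 + 8
13: 10133681 = 13·779513 + 12
17: 10133681 = 17·596098 + 15
19: 10133681 = 19·533351 + 12
23: 10133681 = 23·440594 + 19
29: 10133681 = 29·349437 + 8
31: 10133681 = 31·326892 + 29
37: 10133681 = 37·273883 + 10
41: 10133681 = 41·247162 + 39
43: 10133681 = 43·235667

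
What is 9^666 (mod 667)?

9^1 ≡ 9 (mod 667)
9^2 ≡ 9^2 = 81 ≡ 81 (mod 667)
9^4 ≡ 81^2 = 6561 ≡ 558 (mod 667)
9^8 ≡ 558^2 = 311364 ≡ 542 (mod 667)
9^16 ≡ 542^2 = 293764 ≡ 284 (mod 667)
9^32 ≡ 284^2 = 80656 ≡ 616 (mod 667)
9^64 ≡ 616^2 = 379456 ≡ 600 (mod 667)
9^128 ≡ 600^2 = 360000 ≡ 487 (mod 667)
9^256 ≡ 487^2 = 237169 ≡ 384 (mod 667)
9^512 ≡ 384^2 = 147456 ≡ 49 (mod 667)
666 = 512 + 128 + 16 + 8 + 2 in binary powers of 2.
So 9^666 ≡ 49 · 487 · 284 · 542 · 81 ≡ 49 (mod 667).
Since 49 ≠ 1, base 9 is a Fermat witness: 667 is composite.

49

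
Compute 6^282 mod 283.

1

6^1 ≡ 6 (mod 283)
6^2 ≡ 6^2 = 36 ≡ 36 (mod 283)
6^4 ≡ 36^2 = 1296 ≡ 164 (mod 283)
6^8 ≡ 164^2 = 26896 ≡ 11 (mod 283)
6^16 ≡ 11^2 = 121 ≡ 121 (mod 283)
6^32 ≡ 121^2 = 14641 ≡ 208 (mod 283)
6^64 ≡ 208^2 = 43264 ≡ 248 (mod 283)
6^128 ≡ 248^2 = 61504 ≡ 93 (mod 283)
6^256 ≡ 93^2 = 8649 ≡ 159 (mod 283)
282 = 256 + 16 + 8 + 2 in binary powers of 2.
So 6^282 ≡ 159 · 121 · 11 · 36 ≡ 1 (mod 283).
Since the result is 1, base 6 gives no evidence that 283 is composite.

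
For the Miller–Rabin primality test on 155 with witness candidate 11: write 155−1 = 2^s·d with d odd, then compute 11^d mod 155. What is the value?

155 − 1 = 154 = 2^1 · 77, so d = 77.
11^1 ≡ 11 (mod 155)
11^2 ≡ 11^2 = 121 ≡ 121 (mod 155)
11^4 ≡ 121^2 = 14641 ≡ 71 (mod 155)
11^8 ≡ 71^2 = 5041 ≡ 81 (mod 155)
11^16 ≡ 81^2 = 6561 ≡ 51 (mod 155)
11^32 ≡ 51^2 = 2601 ≡ 121 (mod 155)
11^64 ≡ 121^2 = 14641 ≡ 71 (mod 155)
77 = 64 + 8 + 4 + 1 in binary powers of 2.
So 11^77 ≡ 71 · 81 · 71 · 11 ≡ 96 (mod 155).
Squaring chain: 96; never reaches −1, so base 11 is a Miller–Rabin witness that 155 is composite.

96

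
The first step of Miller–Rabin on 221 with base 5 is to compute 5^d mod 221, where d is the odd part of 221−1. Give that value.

221 − 1 = 220 = 2^2 · 55, so d = 55.
5^1 ≡ 5 (mod 221)
5^2 ≡ 5^2 = 25 ≡ 25 (mod 221)
5^4 ≡ 25^2 = 625 ≡ 183 (mod 221)
5^8 ≡ 183^2 = 33489 ≡ 118 (mod 221)
5^16 ≡ 118^2 = 13924 ≡ 1 (mod 221)
5^32 ≡ 1^2 = 1 ≡ 1 (mod 221)
55 = 32 + 16 + 4 + 2 + 1 in binary powers of 2.
So 5^55 ≡ 1 · 1 · 183 · 25 · 5 ≡ 112 (mod 221).
Squaring chain: 112 → 168; never reaches −1, so base 5 is a Miller–Rabin witness that 221 is composite.

112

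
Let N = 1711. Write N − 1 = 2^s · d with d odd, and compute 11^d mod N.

1294

1711 − 1 = 1710 = 2^1 · 855, so d = 855.
11^1 ≡ 11 (mod 1711)
11^2 ≡ 11^2 = 121 ≡ 121 (mod 1711)
11^4 ≡ 121^2 = 14641 ≡ 953 (mod 1711)
11^8 ≡ 953^2 = 908209 ≡ 1379 (mod 1711)
11^16 ≡ 1379^2 = 1901641 ≡ 720 (mod 1711)
11^32 ≡ 720^2 = 518400 ≡ 1678 (mod 1711)
11^64 ≡ 1678^2 = 2815684 ≡ 1089 (mod 1711)
11^128 ≡ 1089^2 = 1185921 ≡ 198 (mod 1711)
11^256 ≡ 198^2 = 39204 ≡ 1562 (mod 1711)
11^512 ≡ 1562^2 = 2439844 ≡ 1669 (mod 1711)
855 = 512 + 256 + 64 + 16 + 4 + 2 + 1 in binary powers of 2.
So 11^855 ≡ 1669 · 1562 · 1089 · 720 · 953 · 121 · 11 ≡ 1294 (mod 1711).
Squaring chain: 1294; never reaches −1, so base 11 is a Miller–Rabin witness that 1711 is composite.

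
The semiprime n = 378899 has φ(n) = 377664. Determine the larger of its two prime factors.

φ(n) = (p−1)(q−1) = n − (p+q) + 1, so p + q = 378899 − 377664 + 1 = 1236.
p and q are the roots of t² − 1236t + 378899 = 0.
Discriminant: 1236² − 4·378899 = 1527696 − 1515596 = 12100; √12100 = 110.
q = (1236 − 110)/2 = 563, p = (1236 + 110)/2 = 673.
Check: 563 · 673 = 378899.

673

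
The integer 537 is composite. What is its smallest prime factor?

3

537 is odd.
Digit sum 15, divisible by 3.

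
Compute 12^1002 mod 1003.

264

12^1 ≡ 12 (mod 1003)
12^2 ≡ 12^2 = 144 ≡ 144 (mod 1003)
12^4 ≡ 144^2 = 20736 ≡ 676 (mod 1003)
12^8 ≡ 676^2 = 456976 ≡ 611 (mod 1003)
12^16 ≡ 611^2 = 373321 ≡ 205 (mod 1003)
12^32 ≡ 205^2 = 42025 ≡ 902 (mod 1003)
12^64 ≡ 902^2 = 813604 ≡ 171 (mod 1003)
12^128 ≡ 171^2 = 29241 ≡ 154 (mod 1003)
12^256 ≡ 154^2 = 23716 ≡ 647 (mod 1003)
12^512 ≡ 647^2 = 418609 ≡ 358 (mod 1003)
1002 = 512 + 256 + 128 + 64 + 32 + 8 + 2 in binary powers of 2.
So 12^1002 ≡ 358 · 647 · 154 · 171 · 902 · 611 · 144 ≡ 264 (mod 1003).
Since 264 ≠ 1, base 12 is a Fermat witness: 1003 is composite.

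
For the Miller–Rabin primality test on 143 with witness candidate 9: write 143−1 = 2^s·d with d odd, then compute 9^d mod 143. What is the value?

42

143 − 1 = 142 = 2^1 · 71, so d = 71.
9^1 ≡ 9 (mod 143)
9^2 ≡ 9^2 = 81 ≡ 81 (mod 143)
9^4 ≡ 81^2 = 6561 ≡ 126 (mod 143)
9^8 ≡ 126^2 = 15876 ≡ 3 (mod 143)
9^16 ≡ 3^2 = 9 ≡ 9 (mod 143)
9^32 ≡ 9^2 = 81 ≡ 81 (mod 143)
9^64 ≡ 81^2 = 6561 ≡ 126 (mod 143)
71 = 64 + 4 + 2 + 1 in binary powers of 2.
So 9^71 ≡ 126 · 126 · 81 · 9 ≡ 42 (mod 143).
Squaring chain: 42; never reaches −1, so base 9 is a Miller–Rabin witness that 143 is composite.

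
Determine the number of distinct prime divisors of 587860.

587860 = 2^2 · 146965
146965 = 5 · 29393
29393 = 7 · 4199
4199 = 13 · 323
323 = 17 · 19
587860 = 2^2 · 5 · 7 · 13 · 17 · 19, which has 6 distinct prime factors.

6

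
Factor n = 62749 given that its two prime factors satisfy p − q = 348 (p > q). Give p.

Since p = q + 348, we have 62749 = q(q + 348), so q² + 348q − 62749 = 0.
Discriminant: 348² + 4·62749 = 121104 + 250996 = 372100; √372100 = 610.
q = (−348 + 610)/2 = 131, and p = q + 348 = 479.
Check: 131 · 479 = 62749.

479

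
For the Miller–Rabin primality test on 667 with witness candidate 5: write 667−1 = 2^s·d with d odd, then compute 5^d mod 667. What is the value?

332

667 − 1 = 666 = 2^1 · 333, so d = 333.
5^1 ≡ 5 (mod 667)
5^2 ≡ 5^2 = 25 ≡ 25 (mod 667)
5^4 ≡ 25^2 = 625 ≡ 625 (mod 667)
5^8 ≡ 625^2 = 390625 ≡ 430 (mod 667)
5^16 ≡ 430^2 = 184900 ≡ 141 (mod 667)
5^32 ≡ 141^2 = 19881 ≡ 538 (mod 667)
5^64 ≡ 538^2 = 289444 ≡ 633 (mod 667)
5^128 ≡ 633^2 = 400689 ≡ 489 (mod 667)
5^256 ≡ 489^2 = 239121 ≡ 335 (mod 667)
333 = 256 + 64 + 8 + 4 + 1 in binary powers of 2.
So 5^333 ≡ 335 · 633 · 430 · 625 · 5 ≡ 332 (mod 667).
Squaring chain: 332; never reaches −1, so base 5 is a Miller–Rabin witness that 667 is composite.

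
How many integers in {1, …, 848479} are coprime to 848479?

818496

Factor: 848479 = 59 · 73 · 197.
φ(848479) = (59−1) · (73−1) · (197−1) = 58 · 72 · 196 = 818496.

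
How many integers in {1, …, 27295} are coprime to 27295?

Factor: 27295 = 5 · 53 · 103.
φ(27295) = (5−1) · (53−1) · (103−1) = 4 · 52 · 102 = 21216.

21216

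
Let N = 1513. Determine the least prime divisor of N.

17

1513 is odd.
Digit sum 10, not divisible by 3.
Ends in 3: not divisible by 5.
7: 1513 = 7·216 + 1
11: 1513 = 11·137 + 6
13: 1513 = 13·116 + 5
17: 1513 = 17·89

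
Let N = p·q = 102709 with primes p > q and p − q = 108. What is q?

271

Since p = q + 108, we have 102709 = q(q + 108), so q² + 108q − 102709 = 0.
Discriminant: 108² + 4·102709 = 11664 + 410836 = 422500; √422500 = 650.
q = (−108 + 650)/2 = 271, and p = q + 108 = 379.
Check: 271 · 379 = 102709.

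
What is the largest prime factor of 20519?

20519 = 17 · 1207
1207 = 17 · 71
71 is prime.
So 20519 = 17^2 · 71; the largest prime factor is 71.

71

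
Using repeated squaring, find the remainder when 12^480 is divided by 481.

12^1 ≡ 12 (mod 481)
12^2 ≡ 12^2 = 144 ≡ 144 (mod 481)
12^4 ≡ 144^2 = 20736 ≡ 53 (mod 481)
12^8 ≡ 53^2 = 2809 ≡ 404 (mod 481)
12^16 ≡ 404^2 = 163216 ≡ 157 (mod 481)
12^32 ≡ 157^2 = 24649 ≡ 118 (mod 481)
12^64 ≡ 118^2 = 13924 ≡ 456 (mod 481)
12^128 ≡ 456^2 = 207936 ≡ 144 (mod 481)
12^256 ≡ 144^2 = 20736 ≡ 53 (mod 481)
480 = 256 + 128 + 64 + 32 in binary powers of 2.
So 12^480 ≡ 53 · 144 · 456 · 118 ≡ 248 (mod 481).
Since 248 ≠ 1, base 12 is a Fermat witness: 481 is composite.

248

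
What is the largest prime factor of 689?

53

689 = 13 · 53
53 is prime.
So 689 = 13 · 53; the largest prime factor is 53.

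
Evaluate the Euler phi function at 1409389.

Factor: 1409389 = 47 · 157 · 191.
φ(1409389) = (47−1) · (157−1) · (191−1) = 46 · 156 · 190 = 1363440.

1363440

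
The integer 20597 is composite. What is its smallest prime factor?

43

20597 is odd.
Digit sum 23, not divisible by 3.
Ends in 7: not divisible by 5.
7: 20597 = 7·2942 + 3
11: 20597 = 11·1872 + 5
13: 20597 = 13·1584 + 5
17: 20597 = 17·1211 + 10
19: 20597 = 19·1084 + 1
23: 20597 = 23·895 + 12
29: 20597 = 29·710 + 7
31: 20597 = 31·664 + 13
37: 20597 = 37·556 + 25
41: 20597 = 41·502 + 15
43: 20597 = 43·479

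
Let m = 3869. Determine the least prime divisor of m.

3869 is odd.
Digit sum 26, not divisible by 3.
Ends in 9: not divisible by 5.
7: 3869 = 7·552 + 5
11: 3869 = 11·351 + 8
13: 3869 = 13·297 + 8
17: 3869 = 17·227 + 10
19: 3869 = 19·203 + 12
23: 3869 = 23·168 + 5
29: 3869 = 29·133 + 12
31: 3869 = 31·124 + 25
37: 3869 = 37·104 + 21
41: 3869 = 41·94 + 15
43: 3869 = 43·89 + 42
47: 3869 = 47·82 + 15
53: 3869 = 53·73

53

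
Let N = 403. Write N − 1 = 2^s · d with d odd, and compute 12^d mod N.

246

403 − 1 = 402 = 2^1 · 201, so d = 201.
12^1 ≡ 12 (mod 403)
12^2 ≡ 12^2 = 144 ≡ 144 (mod 403)
12^4 ≡ 144^2 = 20736 ≡ 183 (mod 403)
12^8 ≡ 183^2 = 33489 ≡ 40 (mod 403)
12^16 ≡ 40^2 = 1600 ≡ 391 (mod 403)
12^32 ≡ 391^2 = 152881 ≡ 144 (mod 403)
12^64 ≡ 144^2 = 20736 ≡ 183 (mod 403)
12^128 ≡ 183^2 = 33489 ≡ 40 (mod 403)
201 = 128 + 64 + 8 + 1 in binary powers of 2.
So 12^201 ≡ 40 · 183 · 40 · 12 ≡ 246 (mod 403).
Squaring chain: 246; never reaches −1, so base 12 is a Miller–Rabin witness that 403 is composite.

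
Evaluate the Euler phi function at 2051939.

Factor: 2051939 = 107 · 127 · 151.
φ(2051939) = (107−1) · (127−1) · (151−1) = 106 · 126 · 150 = 2003400.

2003400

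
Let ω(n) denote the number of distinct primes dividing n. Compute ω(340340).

6

340340 = 2^2 · 85085
85085 = 5 · 17017
17017 = 7 · 2431
2431 = 11 · 221
221 = 13 · 17
340340 = 2^2 · 5 · 7 · 11 · 13 · 17, which has 6 distinct prime factors.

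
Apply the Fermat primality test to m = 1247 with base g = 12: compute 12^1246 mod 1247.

12^1 ≡ 12 (mod 1247)
12^2 ≡ 12^2 = 144 ≡ 144 (mod 1247)
12^4 ≡ 144^2 = 20736 ≡ 784 (mod 1247)
12^8 ≡ 784^2 = 614656 ≡ 1132 (mod 1247)
12^16 ≡ 1132^2 = 1281424 ≡ 755 (mod 1247)
12^32 ≡ 755^2 = 570025 ≡ 146 (mod 1247)
12^64 ≡ 146^2 = 21316 ≡ 117 (mod 1247)
12^128 ≡ 117^2 = 13689 ≡ 1219 (mod 1247)
12^256 ≡ 1219^2 = 1485961 ≡ 784 (mod 1247)
12^512 ≡ 784^2 = 614656 ≡ 1132 (mod 1247)
12^1024 ≡ 1132^2 = 1281424 ≡ 755 (mod 1247)
1246 = 1024 + 128 + 64 + 16 + 8 + 4 + 2 in binary powers of 2.
So 12^1246 ≡ 755 · 1219 · 117 · 755 · 1132 · 784 · 144 ≡ 608 (mod 1247).
Since 608 ≠ 1, base 12 is a Fermat witness: 1247 is composite.

608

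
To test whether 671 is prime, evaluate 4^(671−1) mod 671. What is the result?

474

4^1 ≡ 4 (mod 671)
4^2 ≡ 4^2 = 16 ≡ 16 (mod 671)
4^4 ≡ 16^2 = 256 ≡ 256 (mod 671)
4^8 ≡ 256^2 = 65536 ≡ 449 (mod 671)
4^16 ≡ 449^2 = 201601 ≡ 301 (mod 671)
4^32 ≡ 301^2 = 90601 ≡ 16 (mod 671)
4^64 ≡ 16^2 = 256 ≡ 256 (mod 671)
4^128 ≡ 256^2 = 65536 ≡ 449 (mod 671)
4^256 ≡ 449^2 = 201601 ≡ 301 (mod 671)
4^512 ≡ 301^2 = 90601 ≡ 16 (mod 671)
670 = 512 + 128 + 16 + 8 + 4 + 2 in binary powers of 2.
So 4^670 ≡ 16 · 449 · 301 · 449 · 256 · 16 ≡ 474 (mod 671).
Since 474 ≠ 1, base 4 is a Fermat witness: 671 is composite.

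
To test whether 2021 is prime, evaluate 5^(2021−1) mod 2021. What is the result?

883

5^1 ≡ 5 (mod 2021)
5^2 ≡ 5^2 = 25 ≡ 25 (mod 2021)
5^4 ≡ 25^2 = 625 ≡ 625 (mod 2021)
5^8 ≡ 625^2 = 390625 ≡ 572 (mod 2021)
5^16 ≡ 572^2 = 327184 ≡ 1803 (mod 2021)
5^32 ≡ 1803^2 = 3250809 ≡ 1041 (mod 2021)
5^64 ≡ 1041^2 = 1083681 ≡ 425 (mod 2021)
5^128 ≡ 425^2 = 180625 ≡ 756 (mod 2021)
5^256 ≡ 756^2 = 571536 ≡ 1614 (mod 2021)
5^512 ≡ 1614^2 = 2604996 ≡ 1948 (mod 2021)
5^1024 ≡ 1948^2 = 3794704 ≡ 1287 (mod 2021)
2020 = 1024 + 512 + 256 + 128 + 64 + 32 + 4 in binary powers of 2.
So 5^2020 ≡ 1287 · 1948 · 1614 · 756 · 425 · 1041 · 625 ≡ 883 (mod 2021).
Since 883 ≠ 1, base 5 is a Fermat witness: 2021 is composite.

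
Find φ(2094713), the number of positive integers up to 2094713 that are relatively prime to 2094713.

2041200

Factor: 2094713 = 71 · 163 · 181.
φ(2094713) = (71−1) · (163−1) · (181−1) = 70 · 162 · 180 = 2041200.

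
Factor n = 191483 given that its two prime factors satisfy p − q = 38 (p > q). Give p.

457

Since p = q + 38, we have 191483 = q(q + 38), so q² + 38q − 191483 = 0.
Discriminant: 38² + 4·191483 = 1444 + 765932 = 767376; √767376 = 876.
q = (−38 + 876)/2 = 419, and p = q + 38 = 457.
Check: 419 · 457 = 191483.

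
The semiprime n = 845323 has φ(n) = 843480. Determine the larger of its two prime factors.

φ(n) = (p−1)(q−1) = n − (p+q) + 1, so p + q = 845323 − 843480 + 1 = 1844.
p and q are the roots of t² − 1844t + 845323 = 0.
Discriminant: 1844² − 4·845323 = 3400336 − 3381292 = 19044; √19044 = 138.
q = (1844 − 138)/2 = 853, p = (1844 + 138)/2 = 991.
Check: 853 · 991 = 845323.

991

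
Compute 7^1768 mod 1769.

7^1 ≡ 7 (mod 1769)
7^2 ≡ 7^2 = 49 ≡ 49 (mod 1769)
7^4 ≡ 49^2 = 2401 ≡ 632 (mod 1769)
7^8 ≡ 632^2 = 399424 ≡ 1399 (mod 1769)
7^16 ≡ 1399^2 = 1957201 ≡ 687 (mod 1769)
7^32 ≡ 687^2 = 471969 ≡ 1415 (mod 1769)
7^64 ≡ 1415^2 = 2002225 ≡ 1486 (mod 1769)
7^128 ≡ 1486^2 = 2208196 ≡ 484 (mod 1769)
7^256 ≡ 484^2 = 234256 ≡ 748 (mod 1769)
7^512 ≡ 748^2 = 559504 ≡ 500 (mod 1769)
7^1024 ≡ 500^2 = 250000 ≡ 571 (mod 1769)
1768 = 1024 + 512 + 128 + 64 + 32 + 8 in binary powers of 2.
So 7^1768 ≡ 571 · 500 · 484 · 1486 · 1415 · 1399 ≡ 1154 (mod 1769).
Since 1154 ≠ 1, base 7 is a Fermat witness: 1769 is composite.

1154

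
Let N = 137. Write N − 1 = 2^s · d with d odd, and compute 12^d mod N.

137 − 1 = 136 = 2^3 · 17, so d = 17.
12^1 ≡ 12 (mod 137)
12^2 ≡ 12^2 = 144 ≡ 7 (mod 137)
12^4 ≡ 7^2 = 49 ≡ 49 (mod 137)
12^8 ≡ 49^2 = 2401 ≡ 72 (mod 137)
12^16 ≡ 72^2 = 5184 ≡ 115 (mod 137)
17 = 16 + 1 in binary powers of 2.
So 12^17 ≡ 115 · 12 ≡ 10 (mod 137).
Squaring chain: 10 → 100 → 136; reaches −1, so base 12 does not prove 137 composite.

10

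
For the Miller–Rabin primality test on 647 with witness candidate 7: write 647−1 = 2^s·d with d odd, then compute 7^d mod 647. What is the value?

1

647 − 1 = 646 = 2^1 · 323, so d = 323.
7^1 ≡ 7 (mod 647)
7^2 ≡ 7^2 = 49 ≡ 49 (mod 647)
7^4 ≡ 49^2 = 2401 ≡ 460 (mod 647)
7^8 ≡ 460^2 = 211600 ≡ 31 (mod 647)
7^16 ≡ 31^2 = 961 ≡ 314 (mod 647)
7^32 ≡ 314^2 = 98596 ≡ 252 (mod 647)
7^64 ≡ 252^2 = 63504 ≡ 98 (mod 647)
7^128 ≡ 98^2 = 9604 ≡ 546 (mod 647)
7^256 ≡ 546^2 = 298116 ≡ 496 (mod 647)
323 = 256 + 64 + 2 + 1 in binary powers of 2.
So 7^323 ≡ 496 · 98 · 49 · 7 ≡ 1 (mod 647).
Since 7^d ≡ 1 (mod 647), base 7 does not prove 647 composite.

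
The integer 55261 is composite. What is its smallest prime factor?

73

55261 is odd.
Digit sum 19, not divisible by 3.
Ends in 1: not divisible by 5.
7: 55261 = 7·7894 + 3
11: 55261 = 11·5023 + 8
13: 55261 = 13·4250 + 11
17: 55261 = 17·3250 + 11
19: 55261 = 19·2908 + 9
23: 55261 = 23·2402 + 15
29: 55261 = 29·1905 + 16
31: 55261 = 31·1782 + 19
37: 55261 = 37·1493 + 20
41: 55261 = 41·1347 + 34
43: 55261 = 43·1285 + 6
47: 55261 = 47·1175 + 36
53: 55261 = 53·1042 + 35
59: 55261 = 59·936 + 37
61: 55261 = 61·905 + 56
67: 55261 = 67·824 + 53
71: 55261 = 71·778 + 23
73: 55261 = 73·757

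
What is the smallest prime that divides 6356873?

53

6356873 is odd.
Digit sum 38, not divisible by 3.
Ends in 3: not divisible by 5.
7: 6356873 = 7·908124 + 5
11: 6356873 = 11·577897 + 6
13: 6356873 = 13·488990 + 3
17: 6356873 = 17·373933 + 12
19: 6356873 = 19·334572 + 5
23: 6356873 = 23·276385 + 18
29: 6356873 = 29·219202 + 15
31: 6356873 = 31·205060 + 13
37: 6356873 = 37·171807 + 14
41: 6356873 = 41·155045 + 28
43: 6356873 = 43·147834 + 11
47: 6356873 = 47·135252 + 29
53: 6356873 = 53·119941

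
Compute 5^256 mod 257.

5^1 ≡ 5 (mod 257)
5^2 ≡ 5^2 = 25 ≡ 25 (mod 257)
5^4 ≡ 25^2 = 625 ≡ 111 (mod 257)
5^8 ≡ 111^2 = 12321 ≡ 242 (mod 257)
5^16 ≡ 242^2 = 58564 ≡ 225 (mod 257)
5^32 ≡ 225^2 = 50625 ≡ 253 (mod 257)
5^64 ≡ 253^2 = 64009 ≡ 16 (mod 257)
5^128 ≡ 16^2 = 256 ≡ 256 (mod 257)
5^256 ≡ 256^2 = 65536 ≡ 1 (mod 257)
256 = 256 in binary powers of 2.
So 5^256 ≡ 1 ≡ 1 (mod 257).
Since the result is 1, base 5 gives no evidence that 257 is composite.

1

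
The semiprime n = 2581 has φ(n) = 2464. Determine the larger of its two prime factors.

φ(n) = (p−1)(q−1) = n − (p+q) + 1, so p + q = 2581 − 2464 + 1 = 118.
p and q are the roots of t² − 118t + 2581 = 0.
Discriminant: 118² − 4·2581 = 13924 − 10324 = 3600; √3600 = 60.
q = (118 − 60)/2 = 29, p = (118 + 60)/2 = 89.
Check: 29 · 89 = 2581.

89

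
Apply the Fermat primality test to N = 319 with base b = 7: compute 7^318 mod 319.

7^1 ≡ 7 (mod 319)
7^2 ≡ 7^2 = 49 ≡ 49 (mod 319)
7^4 ≡ 49^2 = 2401 ≡ 168 (mod 319)
7^8 ≡ 168^2 = 28224 ≡ 152 (mod 319)
7^16 ≡ 152^2 = 23104 ≡ 136 (mod 319)
7^32 ≡ 136^2 = 18496 ≡ 313 (mod 319)
7^64 ≡ 313^2 = 97969 ≡ 36 (mod 319)
7^128 ≡ 36^2 = 1296 ≡ 20 (mod 319)
7^256 ≡ 20^2 = 400 ≡ 81 (mod 319)
318 = 256 + 32 + 16 + 8 + 4 + 2 in binary powers of 2.
So 7^318 ≡ 81 · 313 · 136 · 152 · 168 · 49 ≡ 53 (mod 319).
Since 53 ≠ 1, base 7 is a Fermat witness: 319 is composite.

53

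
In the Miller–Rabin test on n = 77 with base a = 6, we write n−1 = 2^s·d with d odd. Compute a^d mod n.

13

77 − 1 = 76 = 2^2 · 19, so d = 19.
6^1 ≡ 6 (mod 77)
6^2 ≡ 6^2 = 36 ≡ 36 (mod 77)
6^4 ≡ 36^2 = 1296 ≡ 64 (mod 77)
6^8 ≡ 64^2 = 4096 ≡ 15 (mod 77)
6^16 ≡ 15^2 = 225 ≡ 71 (mod 77)
19 = 16 + 2 + 1 in binary powers of 2.
So 6^19 ≡ 71 · 36 · 6 ≡ 13 (mod 77).
Squaring chain: 13 → 15; never reaches −1, so base 6 is a Miller–Rabin witness that 77 is composite.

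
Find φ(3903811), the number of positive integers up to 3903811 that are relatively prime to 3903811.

3827712

Factor: 3903811 = 113 · 179 · 193.
φ(3903811) = (113−1) · (179−1) · (193−1) = 112 · 178 · 192 = 3827712.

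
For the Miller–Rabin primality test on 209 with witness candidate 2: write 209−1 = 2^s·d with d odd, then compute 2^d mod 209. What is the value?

209 − 1 = 208 = 2^4 · 13, so d = 13.
2^1 ≡ 2 (mod 209)
2^2 ≡ 2^2 = 4 ≡ 4 (mod 209)
2^4 ≡ 4^2 = 16 ≡ 16 (mod 209)
2^8 ≡ 16^2 = 256 ≡ 47 (mod 209)
13 = 8 + 4 + 1 in binary powers of 2.
So 2^13 ≡ 47 · 16 · 2 ≡ 41 (mod 209).
Squaring chain: 41 → 9 → 81 → 82; never reaches −1, so base 2 is a Miller–Rabin witness that 209 is composite.

41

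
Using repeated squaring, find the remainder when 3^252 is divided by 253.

31

3^1 ≡ 3 (mod 253)
3^2 ≡ 3^2 = 9 ≡ 9 (mod 253)
3^4 ≡ 9^2 = 81 ≡ 81 (mod 253)
3^8 ≡ 81^2 = 6561 ≡ 236 (mod 253)
3^16 ≡ 236^2 = 55696 ≡ 36 (mod 253)
3^32 ≡ 36^2 = 1296 ≡ 31 (mod 253)
3^64 ≡ 31^2 = 961 ≡ 202 (mod 253)
3^128 ≡ 202^2 = 40804 ≡ 71 (mod 253)
252 = 128 + 64 + 32 + 16 + 8 + 4 in binary powers of 2.
So 3^252 ≡ 71 · 202 · 31 · 36 · 236 · 81 ≡ 31 (mod 253).
Since 31 ≠ 1, base 3 is a Fermat witness: 253 is composite.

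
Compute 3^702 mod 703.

1

3^1 ≡ 3 (mod 703)
3^2 ≡ 3^2 = 9 ≡ 9 (mod 703)
3^4 ≡ 9^2 = 81 ≡ 81 (mod 703)
3^8 ≡ 81^2 = 6561 ≡ 234 (mod 703)
3^16 ≡ 234^2 = 54756 ≡ 625 (mod 703)
3^32 ≡ 625^2 = 390625 ≡ 460 (mod 703)
3^64 ≡ 460^2 = 211600 ≡ 700 (mod 703)
3^128 ≡ 700^2 = 490000 ≡ 9 (mod 703)
3^256 ≡ 9^2 = 81 ≡ 81 (mod 703)
3^512 ≡ 81^2 = 6561 ≡ 234 (mod 703)
702 = 512 + 128 + 32 + 16 + 8 + 4 + 2 in binary powers of 2.
So 3^702 ≡ 234 · 9 · 460 · 625 · 234 · 81 · 9 ≡ 1 (mod 703).
Since the result is 1, base 3 gives no evidence that 703 is composite.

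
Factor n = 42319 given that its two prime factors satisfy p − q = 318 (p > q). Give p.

Since p = q + 318, we have 42319 = q(q + 318), so q² + 318q − 42319 = 0.
Discriminant: 318² + 4·42319 = 101124 + 169276 = 270400; √270400 = 520.
q = (−318 + 520)/2 = 101, and p = q + 318 = 419.
Check: 101 · 419 = 42319.

419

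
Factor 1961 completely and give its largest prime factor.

53

1961 = 37 · 53
53 is prime.
So 1961 = 37 · 53; the largest prime factor is 53.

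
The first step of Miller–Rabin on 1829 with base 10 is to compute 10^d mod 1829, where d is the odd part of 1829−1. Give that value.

1829 − 1 = 1828 = 2^2 · 457, so d = 457.
10^1 ≡ 10 (mod 1829)
10^2 ≡ 10^2 = 100 ≡ 100 (mod 1829)
10^4 ≡ 100^2 = 10000 ≡ 855 (mod 1829)
10^8 ≡ 855^2 = 731025 ≡ 1254 (mod 1829)
10^16 ≡ 1254^2 = 1572516 ≡ 1405 (mod 1829)
10^32 ≡ 1405^2 = 1974025 ≡ 534 (mod 1829)
10^64 ≡ 534^2 = 285156 ≡ 1661 (mod 1829)
10^128 ≡ 1661^2 = 2758921 ≡ 789 (mod 1829)
10^256 ≡ 789^2 = 622521 ≡ 661 (mod 1829)
457 = 256 + 128 + 64 + 8 + 1 in binary powers of 2.
So 10^457 ≡ 661 · 789 · 1661 · 1254 · 10 ≡ 1043 (mod 1829).
Squaring chain: 1043 → 1423; never reaches −1, so base 10 is a Miller–Rabin witness that 1829 is composite.

1043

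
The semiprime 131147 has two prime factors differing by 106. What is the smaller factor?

Since p = q + 106, we have 131147 = q(q + 106), so q² + 106q − 131147 = 0.
Discriminant: 106² + 4·131147 = 11236 + 524588 = 535824; √535824 = 732.
q = (−106 + 732)/2 = 313, and p = q + 106 = 419.
Check: 313 · 419 = 131147.

313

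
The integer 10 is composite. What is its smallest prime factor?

10 is even: 2 divides it.

2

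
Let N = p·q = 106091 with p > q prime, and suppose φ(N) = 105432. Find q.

277

φ(n) = (p−1)(q−1) = n − (p+q) + 1, so p + q = 106091 − 105432 + 1 = 660.
p and q are the roots of t² − 660t + 106091 = 0.
Discriminant: 660² − 4·106091 = 435600 − 424364 = 11236; √11236 = 106.
q = (660 − 106)/2 = 277, p = (660 + 106)/2 = 383.
Check: 277 · 383 = 106091.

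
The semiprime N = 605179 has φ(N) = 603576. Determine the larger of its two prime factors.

997

φ(n) = (p−1)(q−1) = n − (p+q) + 1, so p + q = 605179 − 603576 + 1 = 1604.
p and q are the roots of t² − 1604t + 605179 = 0.
Discriminant: 1604² − 4·605179 = 2572816 − 2420716 = 152100; √152100 = 390.
q = (1604 − 390)/2 = 607, p = (1604 + 390)/2 = 997.
Check: 607 · 997 = 605179.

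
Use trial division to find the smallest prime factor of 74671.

89

74671 is odd.
Digit sum 25, not divisible by 3.
Ends in 1: not divisible by 5.
7: 74671 = 7·10667 + 2
11: 74671 = 11·6788 + 3
13: 74671 = 13·5743 + 12
17: 74671 = 17·4392 + 7
19: 74671 = 19·3930 + 1
23: 74671 = 23·3246 + 13
29: 74671 = 29·2574 + 25
31: 74671 = 31·2408 + 23
37: 74671 = 37·2018 + 5
41: 74671 = 41·1821 + 10
43: 74671 = 43·1736 + 23
47: 74671 = 47·1588 + 35
53: 74671 = 53·1408 + 47
59: 74671 = 59·1265 + 36
61: 74671 = 61·1224 + 7
67: 74671 = 67·1114 + 33
71: 74671 = 71·1051 + 50
73: 74671 = 73·1022 + 65
79: 74671 = 79·945 + 16
83: 74671 = 83·899 + 54
89: 74671 = 89·839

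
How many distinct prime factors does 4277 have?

3

4277 = 7 · 611
611 = 13 · 47
4277 = 7 · 13 · 47, which has 3 distinct prime factors.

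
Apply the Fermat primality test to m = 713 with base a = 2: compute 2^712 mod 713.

624

2^1 ≡ 2 (mod 713)
2^2 ≡ 2^2 = 4 ≡ 4 (mod 713)
2^4 ≡ 4^2 = 16 ≡ 16 (mod 713)
2^8 ≡ 16^2 = 256 ≡ 256 (mod 713)
2^16 ≡ 256^2 = 65536 ≡ 653 (mod 713)
2^32 ≡ 653^2 = 426409 ≡ 35 (mod 713)
2^64 ≡ 35^2 = 1225 ≡ 512 (mod 713)
2^128 ≡ 512^2 = 262144 ≡ 473 (mod 713)
2^256 ≡ 473^2 = 223729 ≡ 560 (mod 713)
2^512 ≡ 560^2 = 313600 ≡ 593 (mod 713)
712 = 512 + 128 + 64 + 8 in binary powers of 2.
So 2^712 ≡ 593 · 473 · 512 · 256 ≡ 624 (mod 713).
Since 624 ≠ 1, base 2 is a Fermat witness: 713 is composite.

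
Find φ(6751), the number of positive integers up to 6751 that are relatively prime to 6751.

Factor: 6751 = 43 · 157.
φ(6751) = (43−1) · (157−1) = 42 · 156 = 6552.

6552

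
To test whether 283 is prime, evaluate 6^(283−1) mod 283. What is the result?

1

6^1 ≡ 6 (mod 283)
6^2 ≡ 6^2 = 36 ≡ 36 (mod 283)
6^4 ≡ 36^2 = 1296 ≡ 164 (mod 283)
6^8 ≡ 164^2 = 26896 ≡ 11 (mod 283)
6^16 ≡ 11^2 = 121 ≡ 121 (mod 283)
6^32 ≡ 121^2 = 14641 ≡ 208 (mod 283)
6^64 ≡ 208^2 = 43264 ≡ 248 (mod 283)
6^128 ≡ 248^2 = 61504 ≡ 93 (mod 283)
6^256 ≡ 93^2 = 8649 ≡ 159 (mod 283)
282 = 256 + 16 + 8 + 2 in binary powers of 2.
So 6^282 ≡ 159 · 121 · 11 · 36 ≡ 1 (mod 283).
Since the result is 1, base 6 gives no evidence that 283 is composite.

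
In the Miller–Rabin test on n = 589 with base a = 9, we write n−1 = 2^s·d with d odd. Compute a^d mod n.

589 − 1 = 588 = 2^2 · 147, so d = 147.
9^1 ≡ 9 (mod 589)
9^2 ≡ 9^2 = 81 ≡ 81 (mod 589)
9^4 ≡ 81^2 = 6561 ≡ 82 (mod 589)
9^8 ≡ 82^2 = 6724 ≡ 245 (mod 589)
9^16 ≡ 245^2 = 60025 ≡ 536 (mod 589)
9^32 ≡ 536^2 = 287296 ≡ 453 (mod 589)
9^64 ≡ 453^2 = 205209 ≡ 237 (mod 589)
9^128 ≡ 237^2 = 56169 ≡ 214 (mod 589)
147 = 128 + 16 + 2 + 1 in binary powers of 2.
So 9^147 ≡ 214 · 536 · 81 · 9 ≡ 64 (mod 589).
Squaring chain: 64 → 562; never reaches −1, so base 9 is a Miller–Rabin witness that 589 is composite.

64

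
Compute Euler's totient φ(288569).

275616

Factor: 288569 = 59 · 67 · 73.
φ(288569) = (59−1) · (67−1) · (73−1) = 58 · 66 · 72 = 275616.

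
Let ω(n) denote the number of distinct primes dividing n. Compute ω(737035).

737035 = 5 · 147407
147407 = 13 · 11339
11339 = 17 · 667
667 = 23 · 29
737035 = 5 · 13 · 17 · 23 · 29, which has 5 distinct prime factors.

5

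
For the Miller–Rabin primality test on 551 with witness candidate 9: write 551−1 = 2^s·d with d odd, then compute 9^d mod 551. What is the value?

551 − 1 = 550 = 2^1 · 275, so d = 275.
9^1 ≡ 9 (mod 551)
9^2 ≡ 9^2 = 81 ≡ 81 (mod 551)
9^4 ≡ 81^2 = 6561 ≡ 500 (mod 551)
9^8 ≡ 500^2 = 250000 ≡ 397 (mod 551)
9^16 ≡ 397^2 = 157609 ≡ 23 (mod 551)
9^32 ≡ 23^2 = 529 ≡ 529 (mod 551)
9^64 ≡ 529^2 = 279841 ≡ 484 (mod 551)
9^128 ≡ 484^2 = 234256 ≡ 81 (mod 551)
9^256 ≡ 81^2 = 6561 ≡ 500 (mod 551)
275 = 256 + 16 + 2 + 1 in binary powers of 2.
So 9^275 ≡ 500 · 23 · 81 · 9 ≡ 35 (mod 551).
Squaring chain: 35; never reaches −1, so base 9 is a Miller–Rabin witness that 551 is composite.

35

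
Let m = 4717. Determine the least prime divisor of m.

4717 is odd.
Digit sum 19, not divisible by 3.
Ends in 7: not divisible by 5.
7: 4717 = 7·673 + 6
11: 4717 = 11·428 + 9
13: 4717 = 13·362 + 11
17: 4717 = 17·277 + 8
19: 4717 = 19·248 + 5
23: 4717 = 23·205 + 2
29: 4717 = 29·162 + 19
31: 4717 = 31·152 + 5
37: 4717 = 37·127 + 18
41: 4717 = 41·115 + 2
43: 4717 = 43·109 + 30
47: 4717 = 47·100 + 17
53: 4717 = 53·89

53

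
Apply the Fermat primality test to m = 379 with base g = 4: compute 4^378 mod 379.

4^1 ≡ 4 (mod 379)
4^2 ≡ 4^2 = 16 ≡ 16 (mod 379)
4^4 ≡ 16^2 = 256 ≡ 256 (mod 379)
4^8 ≡ 256^2 = 65536 ≡ 348 (mod 379)
4^16 ≡ 348^2 = 121104 ≡ 203 (mod 379)
4^32 ≡ 203^2 = 41209 ≡ 277 (mod 379)
4^64 ≡ 277^2 = 76729 ≡ 171 (mod 379)
4^128 ≡ 171^2 = 29241 ≡ 58 (mod 379)
4^256 ≡ 58^2 = 3364 ≡ 332 (mod 379)
378 = 256 + 64 + 32 + 16 + 8 + 2 in binary powers of 2.
So 4^378 ≡ 332 · 171 · 277 · 203 · 348 · 16 ≡ 1 (mod 379).
Since the result is 1, base 4 gives no evidence that 379 is composite.

1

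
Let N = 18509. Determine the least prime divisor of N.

18509 is odd.
Digit sum 23, not divisible by 3.
Ends in 9: not divisible by 5.
7: 18509 = 7·2644 + 1
11: 18509 = 11·1682 + 7
13: 18509 = 13·1423 + 10
17: 18509 = 17·1088 + 13
19: 18509 = 19·974 + 3
23: 18509 = 23·804 + 17
29: 18509 = 29·638 + 7
31: 18509 = 31·597 + 2
37: 18509 = 37·500 + 9
41: 18509 = 41·451 + 18
43: 18509 = 43·430 + 19
47: 18509 = 47·393 + 38
53: 18509 = 53·349 + 12
59: 18509 = 59·313 + 42
61: 18509 = 61·303 + 26
67: 18509 = 67·276 + 17
71: 18509 = 71·260 + 49
73: 18509 = 73·253 + 40
79: 18509 = 79·234 + 23
83: 18509 = 83·223

83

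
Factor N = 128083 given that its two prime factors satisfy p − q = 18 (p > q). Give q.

349

Since p = q + 18, we have 128083 = q(q + 18), so q² + 18q − 128083 = 0.
Discriminant: 18² + 4·128083 = 324 + 512332 = 512656; √512656 = 716.
q = (−18 + 716)/2 = 349, and p = q + 18 = 367.
Check: 349 · 367 = 128083.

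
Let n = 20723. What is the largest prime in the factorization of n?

20723 = 17 · 1219
1219 = 23 · 53
53 is prime.
So 20723 = 17 · 23 · 53; the largest prime factor is 53.

53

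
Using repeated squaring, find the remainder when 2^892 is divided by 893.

2^1 ≡ 2 (mod 893)
2^2 ≡ 2^2 = 4 ≡ 4 (mod 893)
2^4 ≡ 4^2 = 16 ≡ 16 (mod 893)
2^8 ≡ 16^2 = 256 ≡ 256 (mod 893)
2^16 ≡ 256^2 = 65536 ≡ 347 (mod 893)
2^32 ≡ 347^2 = 120409 ≡ 747 (mod 893)
2^64 ≡ 747^2 = 558009 ≡ 777 (mod 893)
2^128 ≡ 777^2 = 603729 ≡ 61 (mod 893)
2^256 ≡ 61^2 = 3721 ≡ 149 (mod 893)
2^512 ≡ 149^2 = 22201 ≡ 769 (mod 893)
892 = 512 + 256 + 64 + 32 + 16 + 8 + 4 in binary powers of 2.
So 2^892 ≡ 769 · 149 · 777 · 747 · 347 · 256 · 16 ≡ 777 (mod 893).
Since 777 ≠ 1, base 2 is a Fermat witness: 893 is composite.

777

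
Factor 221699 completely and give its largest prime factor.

221699 = 47 · 4717
4717 = 53 · 89
89 is prime.
So 221699 = 47 · 53 · 89; the largest prime factor is 89.

89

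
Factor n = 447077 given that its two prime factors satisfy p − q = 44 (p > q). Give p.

Since p = q + 44, we have 447077 = q(q + 44), so q² + 44q − 447077 = 0.
Discriminant: 44² + 4·447077 = 1936 + 1788308 = 1790244; √1790244 = 1338.
q = (−44 + 1338)/2 = 647, and p = q + 44 = 691.
Check: 647 · 691 = 447077.

691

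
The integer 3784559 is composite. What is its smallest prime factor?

3784559 is odd.
Digit sum 41, not divisible by 3.
Ends in 9: not divisible by 5.
7: 3784559 = 7·540651 + 2
11: 3784559 = 11·344050 + 9
13: 3784559 = 13·291119 + 12
17: 3784559 = 17·222621 + 2
19: 3784559 = 19·199187 + 6
23: 3784559 = 23·164546 + 1
29: 3784559 = 29·130502 + 1
31: 3784559 = 31·122082 + 17
37: 3784559 = 37·102285 + 14
41: 3784559 = 41·92306 + 13
43: 3784559 = 43·88013

43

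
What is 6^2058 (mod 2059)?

6^1 ≡ 6 (mod 2059)
6^2 ≡ 6^2 = 36 ≡ 36 (mod 2059)
6^4 ≡ 36^2 = 1296 ≡ 1296 (mod 2059)
6^8 ≡ 1296^2 = 1679616 ≡ 1531 (mod 2059)
6^16 ≡ 1531^2 = 2343961 ≡ 819 (mod 2059)
6^32 ≡ 819^2 = 670761 ≡ 1586 (mod 2059)
6^64 ≡ 1586^2 = 2515396 ≡ 1357 (mod 2059)
6^128 ≡ 1357^2 = 1841449 ≡ 703 (mod 2059)
6^256 ≡ 703^2 = 494209 ≡ 49 (mod 2059)
6^512 ≡ 49^2 = 2401 ≡ 342 (mod 2059)
6^1024 ≡ 342^2 = 116964 ≡ 1660 (mod 2059)
6^2048 ≡ 1660^2 = 2755600 ≡ 658 (mod 2059)
2058 = 2048 + 8 + 2 in binary powers of 2.
So 6^2058 ≡ 658 · 1531 · 36 ≡ 1161 (mod 2059).
Since 1161 ≠ 1, base 6 is a Fermat witness: 2059 is composite.

1161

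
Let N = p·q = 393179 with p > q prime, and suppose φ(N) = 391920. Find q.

569

φ(n) = (p−1)(q−1) = n − (p+q) + 1, so p + q = 393179 − 391920 + 1 = 1260.
p and q are the roots of t² − 1260t + 393179 = 0.
Discriminant: 1260² − 4·393179 = 1587600 − 1572716 = 14884; √14884 = 122.
q = (1260 − 122)/2 = 569, p = (1260 + 122)/2 = 691.
Check: 569 · 691 = 393179.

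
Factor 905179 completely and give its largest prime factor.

905179 = 11 · 82289
82289 = 19 · 4331
4331 = 61 · 71
71 is prime.
So 905179 = 11 · 19 · 61 · 71; the largest prime factor is 71.

71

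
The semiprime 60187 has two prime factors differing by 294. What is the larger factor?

Since p = q + 294, we have 60187 = q(q + 294), so q² + 294q − 60187 = 0.
Discriminant: 294² + 4·60187 = 86436 + 240748 = 327184; √327184 = 572.
q = (−294 + 572)/2 = 139, and p = q + 294 = 433.
Check: 139 · 433 = 60187.

433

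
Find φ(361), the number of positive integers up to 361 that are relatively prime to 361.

342

Factor: 361 = 19^2.
φ(361) = 19^1·(19−1) = 342.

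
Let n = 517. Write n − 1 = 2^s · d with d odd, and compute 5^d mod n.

20

517 − 1 = 516 = 2^2 · 129, so d = 129.
5^1 ≡ 5 (mod 517)
5^2 ≡ 5^2 = 25 ≡ 25 (mod 517)
5^4 ≡ 25^2 = 625 ≡ 108 (mod 517)
5^8 ≡ 108^2 = 11664 ≡ 290 (mod 517)
5^16 ≡ 290^2 = 84100 ≡ 346 (mod 517)
5^32 ≡ 346^2 = 119716 ≡ 289 (mod 517)
5^64 ≡ 289^2 = 83521 ≡ 284 (mod 517)
5^128 ≡ 284^2 = 80656 ≡ 4 (mod 517)
129 = 128 + 1 in binary powers of 2.
So 5^129 ≡ 4 · 5 ≡ 20 (mod 517).
Squaring chain: 20 → 400; never reaches −1, so base 5 is a Miller–Rabin witness that 517 is composite.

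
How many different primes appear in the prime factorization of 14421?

4

14421 = 3 · 4807
4807 = 11 · 437
437 = 19 · 23
14421 = 3 · 11 · 19 · 23, which has 4 distinct prime factors.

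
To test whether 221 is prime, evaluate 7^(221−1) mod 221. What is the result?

7^1 ≡ 7 (mod 221)
7^2 ≡ 7^2 = 49 ≡ 49 (mod 221)
7^4 ≡ 49^2 = 2401 ≡ 191 (mod 221)
7^8 ≡ 191^2 = 36481 ≡ 16 (mod 221)
7^16 ≡ 16^2 = 256 ≡ 35 (mod 221)
7^32 ≡ 35^2 = 1225 ≡ 120 (mod 221)
7^64 ≡ 120^2 = 14400 ≡ 35 (mod 221)
7^128 ≡ 35^2 = 1225 ≡ 120 (mod 221)
220 = 128 + 64 + 16 + 8 + 4 in binary powers of 2.
So 7^220 ≡ 120 · 35 · 35 · 16 · 191 ≡ 217 (mod 221).
Since 217 ≠ 1, base 7 is a Fermat witness: 221 is composite.

217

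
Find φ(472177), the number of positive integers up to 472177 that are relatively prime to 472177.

452400

Factor: 472177 = 53 · 59 · 151.
φ(472177) = (53−1) · (59−1) · (151−1) = 52 · 58 · 150 = 452400.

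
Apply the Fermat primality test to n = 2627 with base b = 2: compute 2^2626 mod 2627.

1138

2^1 ≡ 2 (mod 2627)
2^2 ≡ 2^2 = 4 ≡ 4 (mod 2627)
2^4 ≡ 4^2 = 16 ≡ 16 (mod 2627)
2^8 ≡ 16^2 = 256 ≡ 256 (mod 2627)
2^16 ≡ 256^2 = 65536 ≡ 2488 (mod 2627)
2^32 ≡ 2488^2 = 6190144 ≡ 932 (mod 2627)
2^64 ≡ 932^2 = 868624 ≡ 1714 (mod 2627)
2^128 ≡ 1714^2 = 2937796 ≡ 810 (mod 2627)
2^256 ≡ 810^2 = 656100 ≡ 1977 (mod 2627)
2^512 ≡ 1977^2 = 3908529 ≡ 2180 (mod 2627)
2^1024 ≡ 2180^2 = 4752400 ≡ 157 (mod 2627)
2^2048 ≡ 157^2 = 24649 ≡ 1006 (mod 2627)
2626 = 2048 + 512 + 64 + 2 in binary powers of 2.
So 2^2626 ≡ 1006 · 2180 · 1714 · 4 ≡ 1138 (mod 2627).
Since 1138 ≠ 1, base 2 is a Fermat witness: 2627 is composite.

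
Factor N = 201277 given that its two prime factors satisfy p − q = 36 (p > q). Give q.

431

Since p = q + 36, we have 201277 = q(q + 36), so q² + 36q − 201277 = 0.
Discriminant: 36² + 4·201277 = 1296 + 805108 = 806404; √806404 = 898.
q = (−36 + 898)/2 = 431, and p = q + 36 = 467.
Check: 431 · 467 = 201277.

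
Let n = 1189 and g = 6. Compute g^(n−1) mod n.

6^1 ≡ 6 (mod 1189)
6^2 ≡ 6^2 = 36 ≡ 36 (mod 1189)
6^4 ≡ 36^2 = 1296 ≡ 107 (mod 1189)
6^8 ≡ 107^2 = 11449 ≡ 748 (mod 1189)
6^16 ≡ 748^2 = 559504 ≡ 674 (mod 1189)
6^32 ≡ 674^2 = 454276 ≡ 78 (mod 1189)
6^64 ≡ 78^2 = 6084 ≡ 139 (mod 1189)
6^128 ≡ 139^2 = 19321 ≡ 297 (mod 1189)
6^256 ≡ 297^2 = 88209 ≡ 223 (mod 1189)
6^512 ≡ 223^2 = 49729 ≡ 980 (mod 1189)
6^1024 ≡ 980^2 = 960400 ≡ 877 (mod 1189)
1188 = 1024 + 128 + 32 + 4 in binary powers of 2.
So 6^1188 ≡ 877 · 297 · 78 · 107 ≡ 605 (mod 1189).
Since 605 ≠ 1, base 6 is a Fermat witness: 1189 is composite.

605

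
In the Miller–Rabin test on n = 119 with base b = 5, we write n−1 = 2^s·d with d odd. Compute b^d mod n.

45

119 − 1 = 118 = 2^1 · 59, so d = 59.
5^1 ≡ 5 (mod 119)
5^2 ≡ 5^2 = 25 ≡ 25 (mod 119)
5^4 ≡ 25^2 = 625 ≡ 30 (mod 119)
5^8 ≡ 30^2 = 900 ≡ 67 (mod 119)
5^16 ≡ 67^2 = 4489 ≡ 86 (mod 119)
5^32 ≡ 86^2 = 7396 ≡ 18 (mod 119)
59 = 32 + 16 + 8 + 2 + 1 in binary powers of 2.
So 5^59 ≡ 18 · 86 · 67 · 25 · 5 ≡ 45 (mod 119).
Squaring chain: 45; never reaches −1, so base 5 is a Miller–Rabin witness that 119 is composite.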